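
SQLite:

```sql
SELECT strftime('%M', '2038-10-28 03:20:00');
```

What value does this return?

`%M` extracts the 2-digit minute: 20.

20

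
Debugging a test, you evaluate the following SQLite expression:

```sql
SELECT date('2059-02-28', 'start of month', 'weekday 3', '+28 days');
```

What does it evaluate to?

`start of month` rewinds 2059-02-28 to 2059-02-01.
`weekday 3` advances to the next Wednesday; 2059-02-01 is a Saturday, so it moves forward to 2059-02-05.
February 2059 has 28 days; 23 remain after the 5th, so 24 days reach 2059-03-01.
Advancing 4 more days within March lands on 2059-03-05.

2059-03-05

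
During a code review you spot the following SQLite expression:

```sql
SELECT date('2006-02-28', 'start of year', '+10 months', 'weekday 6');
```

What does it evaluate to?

2006-11-04

`start of year` rewinds 2006-02-28 to 2006-01-01.
Adding +10 months to 2006-01-01 gives 2006-11-01.
`weekday 6` advances to the next Saturday; 2006-11-01 is a Wednesday, so it moves forward to 2006-11-04.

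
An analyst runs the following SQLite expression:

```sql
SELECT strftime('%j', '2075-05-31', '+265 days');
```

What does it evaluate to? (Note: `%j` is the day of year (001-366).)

First apply '+265 days': 2075-05-31 → 2076-02-20.
Day-of-year for 2076-02-20: days since 2076-01-01 inclusive = 51, zero-padded to 051.

051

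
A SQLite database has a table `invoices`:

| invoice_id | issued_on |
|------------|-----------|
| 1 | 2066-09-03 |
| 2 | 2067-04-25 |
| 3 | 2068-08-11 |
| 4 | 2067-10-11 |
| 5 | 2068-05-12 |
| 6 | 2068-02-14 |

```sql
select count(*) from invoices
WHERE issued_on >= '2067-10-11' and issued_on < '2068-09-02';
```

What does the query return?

Rows in [2067-10-11, 2068-09-02): 2068-08-11, 2067-10-11, 2068-05-12, 2068-02-14 → 4 rows.

4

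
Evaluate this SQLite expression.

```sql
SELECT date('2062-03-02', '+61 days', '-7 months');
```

2061-10-02

Applying '+61 days' to 2062-03-02: counting 61 days forward gives 2062-05-02.
Adding -7 months to 2062-05-02 gives 2061-10-02.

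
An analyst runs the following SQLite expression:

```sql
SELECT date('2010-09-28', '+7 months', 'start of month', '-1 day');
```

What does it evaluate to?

Adding +7 months to 2010-09-28 gives 2011-04-28.
`start of month` rewinds 2011-04-28 to 2011-04-01.
Going back 1 day from 2011-04-01 reaches 2011-03-31 (last day of March, 31 days).

2011-03-31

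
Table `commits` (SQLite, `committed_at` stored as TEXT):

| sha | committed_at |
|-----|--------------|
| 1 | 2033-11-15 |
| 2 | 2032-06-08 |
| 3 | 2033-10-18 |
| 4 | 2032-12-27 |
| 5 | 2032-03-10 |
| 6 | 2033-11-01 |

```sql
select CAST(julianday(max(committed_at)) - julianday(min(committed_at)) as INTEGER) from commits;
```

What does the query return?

MIN = 2032-03-10, MAX = 2033-11-15.
21 days remain in March 2032 after the 10th (31 − 10).
Full months from April 2032 through October 2033 contribute their day counts.
Then 15 days into November 2033.
Total: 21 + 30 + 31 + 30 + 31 + 31 + 30 + 31 + 30 + 31 + 31 + 28 + 31 + 30 + 31 + 30 + 31 + 31 + 30 + 31 + 15 = 615.

615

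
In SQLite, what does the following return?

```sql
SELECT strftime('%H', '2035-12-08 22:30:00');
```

22

`%H` extracts the 2-digit hour (00-23): 22.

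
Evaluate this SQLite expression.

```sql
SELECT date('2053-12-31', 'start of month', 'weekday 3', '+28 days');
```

2053-12-31

`start of month` rewinds 2053-12-31 to 2053-12-01.
`weekday 3` advances to the next Wednesday; 2053-12-01 is a Monday, so it moves forward to 2053-12-03.
Advancing 28 more days within December lands on 2053-12-31.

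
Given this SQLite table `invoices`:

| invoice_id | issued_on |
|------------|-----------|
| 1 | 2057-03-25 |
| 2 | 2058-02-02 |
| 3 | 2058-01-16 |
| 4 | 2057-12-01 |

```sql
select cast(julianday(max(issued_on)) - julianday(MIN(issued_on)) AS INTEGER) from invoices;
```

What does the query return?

314

MIN = 2057-03-25, MAX = 2058-02-02.
6 days remain in March 2057 after the 25th (31 − 25).
Full months from April 2057 through January 2058 contribute their day counts.
Then 2 days into February 2058.
Total: 6 + 30 + 31 + 30 + 31 + 31 + 30 + 31 + 30 + 31 + 31 + 2 = 314.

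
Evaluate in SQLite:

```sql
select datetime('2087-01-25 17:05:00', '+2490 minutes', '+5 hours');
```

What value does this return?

2087-01-27 15:35:00

2490 minutes = 41h 30m; +2490 minutes from 2087-01-25 17:05:00 is 2087-01-27 10:35:00 (crosses midnight).
+5 hours from 2087-01-27 10:35:00 is 2087-01-27 15:35:00.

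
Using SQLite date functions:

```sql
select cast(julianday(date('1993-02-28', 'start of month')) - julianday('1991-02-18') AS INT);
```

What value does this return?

`start of month` rewinds 1993-02-28 to 1993-02-01.
10 days remain in February 1991 after the 18th (28 − 18).
Full months from March 1991 through January 1993 contribute their day counts.
Then 1 day into February 1993.
Total: 10 + 31 + 30 + 31 + 30 + 31 + 31 + 30 + 31 + 30 + 31 + 31 + 29 + 31 + 30 + 31 + 30 + 31 + 31 + 30 + 31 + 30 + 31 + 31 + 1 = 714.

714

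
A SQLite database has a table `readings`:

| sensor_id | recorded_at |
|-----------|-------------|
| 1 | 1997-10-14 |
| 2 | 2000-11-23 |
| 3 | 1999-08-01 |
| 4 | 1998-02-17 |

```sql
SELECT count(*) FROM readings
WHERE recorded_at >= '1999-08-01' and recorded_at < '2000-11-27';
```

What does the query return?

Rows in [1999-08-01, 2000-11-27): 2000-11-23, 1999-08-01 → 2 rows.

2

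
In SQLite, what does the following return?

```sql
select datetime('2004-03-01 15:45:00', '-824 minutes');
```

824 minutes = 13h 44m; -824 minutes from 2004-03-01 15:45:00 is 2004-03-01 02:01:00.

2004-03-01 02:01:00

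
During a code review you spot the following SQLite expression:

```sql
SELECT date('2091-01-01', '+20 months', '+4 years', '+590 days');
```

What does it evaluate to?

Adding +20 months to 2091-01-01 gives 2092-09-01.
Adding +4 years to 2092-09-01 gives 2096-09-01.
Applying '+590 days' to 2096-09-01: counting 590 days forward gives 2098-04-14.

2098-04-14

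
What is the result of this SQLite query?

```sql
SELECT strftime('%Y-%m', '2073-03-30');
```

`%Y-%m` extracts the year-month: 2073-03.

2073-03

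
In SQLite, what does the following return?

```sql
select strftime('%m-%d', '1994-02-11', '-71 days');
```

First apply '-71 days': 1994-02-11 → 1993-12-02.
`%m-%d` extracts the month-day: 12-02.

12-02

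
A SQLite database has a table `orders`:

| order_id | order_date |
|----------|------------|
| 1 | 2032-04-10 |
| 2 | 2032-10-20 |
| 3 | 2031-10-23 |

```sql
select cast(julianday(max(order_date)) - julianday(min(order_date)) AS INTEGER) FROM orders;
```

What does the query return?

363

MIN = 2031-10-23, MAX = 2032-10-20.
8 days remain in October 2031 after the 23rd (31 − 23).
Full months from November 2031 through September 2032 contribute their day counts.
Then 20 days into October 2032.
Total: 8 + 30 + 31 + 31 + 29 + 31 + 30 + 31 + 30 + 31 + 31 + 30 + 20 = 363.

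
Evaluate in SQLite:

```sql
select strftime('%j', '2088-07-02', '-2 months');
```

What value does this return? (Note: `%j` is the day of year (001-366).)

123

First apply '-2 months': 2088-07-02 → 2088-05-02.
Day-of-year for 2088-05-02: days since 2088-01-01 inclusive = 123, zero-padded to 123.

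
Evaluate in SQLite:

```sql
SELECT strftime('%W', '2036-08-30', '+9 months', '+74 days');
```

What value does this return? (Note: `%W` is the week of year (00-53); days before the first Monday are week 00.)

First apply '+9 months', '+74 days': 2036-08-30 → 2037-08-12.
2037-08-12 is a Wednesday. SQLite's %W counts Mondays since the year started; the result is 32.

32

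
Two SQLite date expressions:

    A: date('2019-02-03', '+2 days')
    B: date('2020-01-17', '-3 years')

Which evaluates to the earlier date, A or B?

A = 2019-02-05.
B = 2017-01-17.
B is earlier.

B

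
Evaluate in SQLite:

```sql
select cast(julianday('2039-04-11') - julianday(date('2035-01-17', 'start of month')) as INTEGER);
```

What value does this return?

1561

`start of month` rewinds 2035-01-17 to 2035-01-01.
30 days remain in January 2035 after the 1st (31 − 1).
Full months from February 2035 through March 2039 contribute their day counts.
Then 11 days into April 2039.
Total: 30 + 28 + 31 + 30 + 31 + 30 + 31 + 31 + 30 + 31 + 30 + 31 + 31 + 29 + 31 + 30 + 31 + 30 + 31 + 31 + 30 + 31 + 30 + 31 + 31 + 28 + 31 + 30 + 31 + 30 + 31 + 31 + 30 + 31 + 30 + 31 + 31 + 28 + 31 + 30 + 31 + 30 + 31 + 31 + 30 + 31 + 30 + 31 + 31 + 28 + 31 + 11 = 1561.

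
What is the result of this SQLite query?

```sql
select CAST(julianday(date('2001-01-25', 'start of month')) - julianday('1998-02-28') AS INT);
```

`start of month` rewinds 2001-01-25 to 2001-01-01.
0 days remain in February 1998 after the 28th (28 − 28).
Full months from March 1998 through December 2000 contribute their day counts.
Then 1 day into January 2001.
Total: 0 + 31 + 30 + 31 + 30 + 31 + 31 + 30 + 31 + 30 + 31 + 31 + 28 + 31 + 30 + 31 + 30 + 31 + 31 + 30 + 31 + 30 + 31 + 31 + 29 + 31 + 30 + 31 + 30 + 31 + 31 + 30 + 31 + 30 + 31 + 1 = 1038.

1038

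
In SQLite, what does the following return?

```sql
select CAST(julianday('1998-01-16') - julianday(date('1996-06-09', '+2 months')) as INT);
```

525

Adding +2 months to 1996-06-09 gives 1996-08-09.
22 days remain in August 1996 after the 9th (31 − 9).
Full months from September 1996 through December 1997 contribute their day counts.
Then 16 days into January 1998.
Total: 22 + 30 + 31 + 30 + 31 + 31 + 28 + 31 + 30 + 31 + 30 + 31 + 31 + 30 + 31 + 30 + 31 + 16 = 525.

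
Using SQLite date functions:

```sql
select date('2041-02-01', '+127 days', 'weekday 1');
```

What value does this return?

2041-06-10

Applying '+127 days' to 2041-02-01: counting 127 days forward gives 2041-06-08.
`weekday 1` advances to the next Monday; 2041-06-08 is a Saturday, so it moves forward to 2041-06-10.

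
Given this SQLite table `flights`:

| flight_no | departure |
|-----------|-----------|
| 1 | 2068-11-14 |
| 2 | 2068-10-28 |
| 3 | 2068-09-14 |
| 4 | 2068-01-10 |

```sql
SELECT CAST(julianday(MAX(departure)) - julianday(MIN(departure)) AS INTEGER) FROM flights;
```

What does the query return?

MIN = 2068-01-10, MAX = 2068-11-14.
21 days remain in January 2068 after the 10th (31 − 10).
Full months from February 2068 through October 2068 contribute their day counts.
Then 14 days into November 2068.
Total: 21 + 29 + 31 + 30 + 31 + 30 + 31 + 31 + 30 + 31 + 14 = 309.

309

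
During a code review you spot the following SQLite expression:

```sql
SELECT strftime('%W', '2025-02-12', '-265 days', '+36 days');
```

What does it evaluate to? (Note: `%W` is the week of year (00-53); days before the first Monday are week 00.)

26

First apply '-265 days', '+36 days': 2025-02-12 → 2024-06-28.
2024-06-28 is a Friday. SQLite's %W counts Mondays since the year started; the result is 26.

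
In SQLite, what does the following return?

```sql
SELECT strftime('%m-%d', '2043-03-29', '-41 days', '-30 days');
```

01-17

First apply '-41 days', '-30 days': 2043-03-29 → 2043-01-17.
`%m-%d` extracts the month-day: 01-17.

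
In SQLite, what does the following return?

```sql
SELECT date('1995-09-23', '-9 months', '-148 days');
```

1994-07-28

Adding -9 months to 1995-09-23 gives 1994-12-23.
Applying '-148 days' to 1994-12-23: counting 148 days back gives 1994-07-28.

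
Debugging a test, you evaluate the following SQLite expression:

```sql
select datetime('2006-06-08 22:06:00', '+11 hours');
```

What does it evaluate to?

+11 hours from 2006-06-08 22:06:00 is 2006-06-09 09:06:00 (crosses midnight).

2006-06-09 09:06:00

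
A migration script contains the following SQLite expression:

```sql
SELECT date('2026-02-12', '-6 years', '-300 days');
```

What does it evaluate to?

2019-04-18

Adding -6 years to 2026-02-12 gives 2020-02-12.
Applying '-300 days' to 2020-02-12: counting 300 days back gives 2019-04-18.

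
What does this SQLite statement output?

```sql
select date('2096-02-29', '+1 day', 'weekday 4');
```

February 2096 has 29 days; 0 remain after the 29th, so 1 days reach 2096-03-01.
`weekday 4` advances to the next Thursday; 2096-03-01 is already a Thursday, so it stays at 2096-03-01.

2096-03-01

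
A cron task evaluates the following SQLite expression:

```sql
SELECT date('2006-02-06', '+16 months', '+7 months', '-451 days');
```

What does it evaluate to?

2006-10-12

Adding +16 months to 2006-02-06 gives 2007-06-06.
Adding +7 months to 2007-06-06 gives 2008-01-06.
Applying '-451 days' to 2008-01-06: counting 451 days back gives 2006-10-12.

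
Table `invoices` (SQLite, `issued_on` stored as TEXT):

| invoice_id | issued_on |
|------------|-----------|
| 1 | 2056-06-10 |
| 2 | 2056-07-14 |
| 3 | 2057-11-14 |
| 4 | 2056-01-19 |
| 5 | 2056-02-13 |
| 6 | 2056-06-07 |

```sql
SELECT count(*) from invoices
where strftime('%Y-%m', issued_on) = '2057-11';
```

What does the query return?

Rows with year-month 2057-11: 2057-11-14 → 1.

1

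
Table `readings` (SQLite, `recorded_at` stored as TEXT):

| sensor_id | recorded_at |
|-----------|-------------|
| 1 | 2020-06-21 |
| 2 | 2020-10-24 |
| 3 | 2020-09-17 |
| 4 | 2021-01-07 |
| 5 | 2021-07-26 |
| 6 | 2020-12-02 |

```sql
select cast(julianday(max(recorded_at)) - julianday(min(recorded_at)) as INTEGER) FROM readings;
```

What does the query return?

MIN = 2020-06-21, MAX = 2021-07-26.
9 days remain in June 2020 after the 21st (30 − 21).
Full months from July 2020 through June 2021 contribute their day counts.
Then 26 days into July 2021.
Total: 9 + 31 + 31 + 30 + 31 + 30 + 31 + 31 + 28 + 31 + 30 + 31 + 30 + 26 = 400.

400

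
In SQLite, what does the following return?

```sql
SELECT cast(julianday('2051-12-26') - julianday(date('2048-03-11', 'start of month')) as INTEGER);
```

1395

`start of month` rewinds 2048-03-11 to 2048-03-01.
30 days remain in March 2048 after the 1st (31 − 1).
Full months from April 2048 through November 2051 contribute their day counts.
Then 26 days into December 2051.
Total: 30 + 30 + 31 + 30 + 31 + 31 + 30 + 31 + 30 + 31 + 31 + 28 + 31 + 30 + 31 + 30 + 31 + 31 + 30 + 31 + 30 + 31 + 31 + 28 + 31 + 30 + 31 + 30 + 31 + 31 + 30 + 31 + 30 + 31 + 31 + 28 + 31 + 30 + 31 + 30 + 31 + 31 + 30 + 31 + 30 + 26 = 1395.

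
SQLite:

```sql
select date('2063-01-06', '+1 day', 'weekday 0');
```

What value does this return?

Advancing 1 more day within January lands on 2063-01-07.
`weekday 0` advances to the next Sunday; 2063-01-07 is already a Sunday, so it stays at 2063-01-07.

2063-01-07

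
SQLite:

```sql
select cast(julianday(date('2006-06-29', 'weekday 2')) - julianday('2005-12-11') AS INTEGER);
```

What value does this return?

205

`weekday 2` advances to the next Tuesday; 2006-06-29 is a Thursday, so it moves forward to 2006-07-04.
20 days remain in December 2005 after the 11th (31 − 11).
Full months from January 2006 through June 2006 contribute their day counts.
Then 4 days into July 2006.
Total: 20 + 31 + 28 + 31 + 30 + 31 + 30 + 4 = 205.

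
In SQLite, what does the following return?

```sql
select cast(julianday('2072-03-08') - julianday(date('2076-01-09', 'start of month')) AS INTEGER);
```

-1394

`start of month` rewinds 2076-01-09 to 2076-01-01.
23 days remain in March 2072 after the 8th (31 − 8).
Full months from April 2072 through December 2075 contribute their day counts.
Then 1 day into January 2076.
Total: 23 + 30 + 31 + 30 + 31 + 31 + 30 + 31 + 30 + 31 + 31 + 28 + 31 + 30 + 31 + 30 + 31 + 31 + 30 + 31 + 30 + 31 + 31 + 28 + 31 + 30 + 31 + 30 + 31 + 31 + 30 + 31 + 30 + 31 + 31 + 28 + 31 + 30 + 31 + 30 + 31 + 31 + 30 + 31 + 30 + 31 + 1 = 1394.
The subtraction is earlier − later, so the result is −1394 → -1394.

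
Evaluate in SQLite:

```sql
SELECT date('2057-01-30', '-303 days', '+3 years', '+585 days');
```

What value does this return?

2060-11-07

Applying '-303 days' to 2057-01-30: counting 303 days back gives 2056-04-02.
Adding +3 years to 2056-04-02 gives 2059-04-02.
Applying '+585 days' to 2059-04-02: counting 585 days forward gives 2060-11-07.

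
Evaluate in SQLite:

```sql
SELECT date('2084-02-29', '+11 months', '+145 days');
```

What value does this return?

Adding +11 months to 2084-02-29 gives 2085-01-29.
Applying '+145 days' to 2085-01-29: counting 145 days forward gives 2085-06-23.

2085-06-23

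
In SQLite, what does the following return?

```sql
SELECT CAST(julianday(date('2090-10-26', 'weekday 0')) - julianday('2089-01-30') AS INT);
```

637

`weekday 0` advances to the next Sunday; 2090-10-26 is a Thursday, so it moves forward to 2090-10-29.
1 day remains in January 2089 after the 30th (31 − 30).
Full months from February 2089 through September 2090 contribute their day counts.
Then 29 days into October 2090.
Total: 1 + 28 + 31 + 30 + 31 + 30 + 31 + 31 + 30 + 31 + 30 + 31 + 31 + 28 + 31 + 30 + 31 + 30 + 31 + 31 + 30 + 29 = 637.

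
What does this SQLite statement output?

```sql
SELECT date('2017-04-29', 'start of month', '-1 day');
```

`start of month` rewinds 2017-04-29 to 2017-04-01.
Going back 1 day from 2017-04-01 reaches 2017-03-31 (last day of March, 31 days).

2017-03-31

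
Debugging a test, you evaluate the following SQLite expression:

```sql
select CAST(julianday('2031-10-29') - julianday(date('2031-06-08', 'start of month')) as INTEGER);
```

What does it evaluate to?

150

`start of month` rewinds 2031-06-08 to 2031-06-01.
29 days remain in June 2031 after the 1st (30 − 1).
July 2031: 31 days.
August 2031: 31 days.
September 2031: 30 days.
Then 29 days into October 2031.
Total: 29 + 31 + 31 + 30 + 29 = 150.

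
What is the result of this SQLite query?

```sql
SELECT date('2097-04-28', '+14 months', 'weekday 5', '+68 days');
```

Adding +14 months to 2097-04-28 gives 2098-06-28.
`weekday 5` advances to the next Friday; 2098-06-28 is a Saturday, so it moves forward to 2098-07-04.
Applying '+68 days' to 2098-07-04: counting 68 days forward gives 2098-09-10.

2098-09-10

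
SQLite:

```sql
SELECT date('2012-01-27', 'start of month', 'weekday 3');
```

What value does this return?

2012-01-04

`start of month` rewinds 2012-01-27 to 2012-01-01.
`weekday 3` advances to the next Wednesday; 2012-01-01 is a Sunday, so it moves forward to 2012-01-04.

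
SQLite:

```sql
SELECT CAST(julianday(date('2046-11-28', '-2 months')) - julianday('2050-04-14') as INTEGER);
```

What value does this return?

-1294

Adding -2 months to 2046-11-28 gives 2046-09-28.
2 days remain in September 2046 after the 28th (30 − 28).
Full months from October 2046 through March 2050 contribute their day counts.
Then 14 days into April 2050.
Total: 2 + 31 + 30 + 31 + 31 + 28 + 31 + 30 + 31 + 30 + 31 + 31 + 30 + 31 + 30 + 31 + 31 + 29 + 31 + 30 + 31 + 30 + 31 + 31 + 30 + 31 + 30 + 31 + 31 + 28 + 31 + 30 + 31 + 30 + 31 + 31 + 30 + 31 + 30 + 31 + 31 + 28 + 31 + 14 = 1294.
The subtraction is earlier − later, so the result is −1294 → -1294.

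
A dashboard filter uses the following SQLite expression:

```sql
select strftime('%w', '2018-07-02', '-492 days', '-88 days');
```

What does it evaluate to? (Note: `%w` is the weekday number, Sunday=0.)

First apply '-492 days', '-88 days': 2018-07-02 → 2016-11-29.
2016-11-29 is a Tuesday; with Sunday=0 that is 2.

2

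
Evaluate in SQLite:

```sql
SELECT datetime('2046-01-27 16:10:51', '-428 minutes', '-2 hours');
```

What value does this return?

2046-01-27 07:02:51

428 minutes = 7h 8m; -428 minutes from 2046-01-27 16:10:51 is 2046-01-27 09:02:51.
-2 hours from 2046-01-27 09:02:51 is 2046-01-27 07:02:51.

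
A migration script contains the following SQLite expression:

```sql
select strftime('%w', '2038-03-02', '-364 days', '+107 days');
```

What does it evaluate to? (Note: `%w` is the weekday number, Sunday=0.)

First apply '-364 days', '+107 days': 2038-03-02 → 2037-06-18.
2037-06-18 is a Thursday; with Sunday=0 that is 4.

4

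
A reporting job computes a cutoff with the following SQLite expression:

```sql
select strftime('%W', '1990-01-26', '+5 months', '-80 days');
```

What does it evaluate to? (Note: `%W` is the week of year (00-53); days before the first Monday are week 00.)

14

First apply '+5 months', '-80 days': 1990-01-26 → 1990-04-07.
1990-04-07 is a Saturday. SQLite's %W counts Mondays since the year started; the result is 14.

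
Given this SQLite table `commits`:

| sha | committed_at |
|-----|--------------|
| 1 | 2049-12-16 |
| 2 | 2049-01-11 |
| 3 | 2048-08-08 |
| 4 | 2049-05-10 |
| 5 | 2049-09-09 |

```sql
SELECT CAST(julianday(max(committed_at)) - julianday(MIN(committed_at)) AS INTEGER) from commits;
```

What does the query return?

495

MIN = 2048-08-08, MAX = 2049-12-16.
23 days remain in August 2048 after the 8th (31 − 8).
Full months from September 2048 through November 2049 contribute their day counts.
Then 16 days into December 2049.
Total: 23 + 30 + 31 + 30 + 31 + 31 + 28 + 31 + 30 + 31 + 30 + 31 + 31 + 30 + 31 + 30 + 16 = 495.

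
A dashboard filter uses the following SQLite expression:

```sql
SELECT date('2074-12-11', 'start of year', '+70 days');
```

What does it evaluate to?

`start of year` rewinds 2074-12-11 to 2074-01-01.
Applying '+70 days' to 2074-01-01: counting 70 days forward gives 2074-03-12.

2074-03-12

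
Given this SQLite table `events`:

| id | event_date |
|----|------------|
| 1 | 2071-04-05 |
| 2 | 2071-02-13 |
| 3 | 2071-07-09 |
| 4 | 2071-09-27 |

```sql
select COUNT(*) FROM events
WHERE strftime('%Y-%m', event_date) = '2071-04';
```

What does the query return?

Rows with year-month 2071-04: 2071-04-05 → 1.

1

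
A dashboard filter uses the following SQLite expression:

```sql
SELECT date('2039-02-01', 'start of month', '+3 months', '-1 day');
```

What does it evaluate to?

2039-04-30

`start of month` rewinds 2039-02-01 to 2039-02-01.
Adding +3 months to 2039-02-01 gives 2039-05-01.
Going back 1 day from 2039-05-01 reaches 2039-04-30 (last day of April, 30 days).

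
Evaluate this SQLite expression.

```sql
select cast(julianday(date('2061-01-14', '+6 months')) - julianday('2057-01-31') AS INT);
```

1625

Adding +6 months to 2061-01-14 gives 2061-07-14.
0 days remain in January 2057 after the 31st (31 − 31).
Full months from February 2057 through June 2061 contribute their day counts.
Then 14 days into July 2061.
Total: 0 + 28 + 31 + 30 + 31 + 30 + 31 + 31 + 30 + 31 + 30 + 31 + 31 + 28 + 31 + 30 + 31 + 30 + 31 + 31 + 30 + 31 + 30 + 31 + 31 + 28 + 31 + 30 + 31 + 30 + 31 + 31 + 30 + 31 + 30 + 31 + 31 + 29 + 31 + 30 + 31 + 30 + 31 + 31 + 30 + 31 + 30 + 31 + 31 + 28 + 31 + 30 + 31 + 30 + 14 = 1625.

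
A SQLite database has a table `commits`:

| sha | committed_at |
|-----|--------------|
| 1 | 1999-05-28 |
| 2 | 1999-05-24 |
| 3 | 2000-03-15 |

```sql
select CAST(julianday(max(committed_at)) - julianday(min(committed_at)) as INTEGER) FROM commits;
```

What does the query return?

MIN = 1999-05-24, MAX = 2000-03-15.
7 days remain in May 1999 after the 24th (31 − 24).
Full months from June 1999 through February 2000 contribute their day counts.
Then 15 days into March 2000.
Total: 7 + 30 + 31 + 31 + 30 + 31 + 30 + 31 + 31 + 29 + 15 = 296.

296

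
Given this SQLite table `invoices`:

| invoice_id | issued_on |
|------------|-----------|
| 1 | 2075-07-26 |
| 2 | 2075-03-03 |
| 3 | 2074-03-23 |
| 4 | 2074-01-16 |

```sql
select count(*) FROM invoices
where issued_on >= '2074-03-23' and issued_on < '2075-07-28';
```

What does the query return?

Rows in [2074-03-23, 2075-07-28): 2075-07-26, 2075-03-03, 2074-03-23 → 3 rows.

3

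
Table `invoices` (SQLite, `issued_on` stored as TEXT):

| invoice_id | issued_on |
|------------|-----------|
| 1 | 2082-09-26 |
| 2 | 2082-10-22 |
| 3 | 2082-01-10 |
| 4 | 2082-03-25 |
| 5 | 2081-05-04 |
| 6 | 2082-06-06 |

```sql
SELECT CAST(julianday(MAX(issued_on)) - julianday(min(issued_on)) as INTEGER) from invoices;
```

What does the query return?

536

MIN = 2081-05-04, MAX = 2082-10-22.
27 days remain in May 2081 after the 4th (31 − 4).
Full months from June 2081 through September 2082 contribute their day counts.
Then 22 days into October 2082.
Total: 27 + 30 + 31 + 31 + 30 + 31 + 30 + 31 + 31 + 28 + 31 + 30 + 31 + 30 + 31 + 31 + 30 + 22 = 536.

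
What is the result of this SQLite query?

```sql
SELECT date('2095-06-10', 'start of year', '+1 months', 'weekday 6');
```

`start of year` rewinds 2095-06-10 to 2095-01-01.
Adding +1 month to 2095-01-01 gives 2095-02-01.
`weekday 6` advances to the next Saturday; 2095-02-01 is a Tuesday, so it moves forward to 2095-02-05.

2095-02-05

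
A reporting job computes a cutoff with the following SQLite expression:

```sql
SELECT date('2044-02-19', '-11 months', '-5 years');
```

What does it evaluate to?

2038-03-19

Adding -11 months to 2044-02-19 gives 2043-03-19.
Adding -5 years to 2043-03-19 gives 2038-03-19.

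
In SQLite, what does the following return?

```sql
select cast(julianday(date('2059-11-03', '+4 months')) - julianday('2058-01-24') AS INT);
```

769

Adding +4 months to 2059-11-03 gives 2060-03-03.
7 days remain in January 2058 after the 24th (31 − 24).
Full months from February 2058 through February 2060 contribute their day counts.
Then 3 days into March 2060.
Total: 7 + 28 + 31 + 30 + 31 + 30 + 31 + 31 + 30 + 31 + 30 + 31 + 31 + 28 + 31 + 30 + 31 + 30 + 31 + 31 + 30 + 31 + 30 + 31 + 31 + 29 + 3 = 769.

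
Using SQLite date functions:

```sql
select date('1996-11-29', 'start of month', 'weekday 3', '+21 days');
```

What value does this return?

1996-11-27

`start of month` rewinds 1996-11-29 to 1996-11-01.
`weekday 3` advances to the next Wednesday; 1996-11-01 is a Friday, so it moves forward to 1996-11-06.
Advancing 21 more days within November lands on 1996-11-27.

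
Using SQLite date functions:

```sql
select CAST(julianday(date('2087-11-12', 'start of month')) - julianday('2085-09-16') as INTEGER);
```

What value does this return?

776

`start of month` rewinds 2087-11-12 to 2087-11-01.
14 days remain in September 2085 after the 16th (30 − 16).
Full months from October 2085 through October 2087 contribute their day counts.
Then 1 day into November 2087.
Total: 14 + 31 + 30 + 31 + 31 + 28 + 31 + 30 + 31 + 30 + 31 + 31 + 30 + 31 + 30 + 31 + 31 + 28 + 31 + 30 + 31 + 30 + 31 + 31 + 30 + 31 + 1 = 776.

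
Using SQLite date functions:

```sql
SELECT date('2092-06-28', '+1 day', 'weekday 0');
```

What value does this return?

Advancing 1 more day within June lands on 2092-06-29.
`weekday 0` advances to the next Sunday; 2092-06-29 is already a Sunday, so it stays at 2092-06-29.

2092-06-29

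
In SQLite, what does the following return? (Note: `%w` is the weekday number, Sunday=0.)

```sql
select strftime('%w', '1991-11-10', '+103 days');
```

5

First apply '+103 days': 1991-11-10 → 1992-02-21.
1992-02-21 is a Friday; with Sunday=0 that is 5.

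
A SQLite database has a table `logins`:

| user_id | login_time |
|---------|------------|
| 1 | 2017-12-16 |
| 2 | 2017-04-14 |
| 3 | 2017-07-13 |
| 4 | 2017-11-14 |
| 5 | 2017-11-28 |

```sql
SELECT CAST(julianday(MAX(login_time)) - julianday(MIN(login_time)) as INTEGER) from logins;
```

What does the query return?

246

MIN = 2017-04-14, MAX = 2017-12-16.
16 days remain in April 2017 after the 14th (30 − 14).
Full months from May 2017 through November 2017 contribute their day counts.
Then 16 days into December 2017.
Total: 16 + 31 + 30 + 31 + 31 + 30 + 31 + 30 + 16 = 246.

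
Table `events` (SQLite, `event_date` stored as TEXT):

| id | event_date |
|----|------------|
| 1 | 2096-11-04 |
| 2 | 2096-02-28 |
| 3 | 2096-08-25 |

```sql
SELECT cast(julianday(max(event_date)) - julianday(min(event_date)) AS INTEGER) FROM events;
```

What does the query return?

250

MIN = 2096-02-28, MAX = 2096-11-04.
1 day remains in February 2096 after the 28th (29 − 28).
Full months from March 2096 through October 2096 contribute their day counts.
Then 4 days into November 2096.
Total: 1 + 31 + 30 + 31 + 30 + 31 + 31 + 30 + 31 + 4 = 250.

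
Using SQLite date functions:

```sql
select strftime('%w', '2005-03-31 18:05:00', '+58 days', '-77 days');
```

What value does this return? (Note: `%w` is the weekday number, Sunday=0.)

First apply '+58 days', '-77 days': 2005-03-31 18:05:00 → 2005-03-12 18:05:00.
2005-03-12 is a Saturday; with Sunday=0 that is 6.

6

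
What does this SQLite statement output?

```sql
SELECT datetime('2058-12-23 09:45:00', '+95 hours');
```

+95 hours from 2058-12-23 09:45:00 is 2058-12-27 08:45:00 (crosses midnight).

2058-12-27 08:45:00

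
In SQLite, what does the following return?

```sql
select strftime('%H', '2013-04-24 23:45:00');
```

`%H` extracts the 2-digit hour (00-23): 23.

23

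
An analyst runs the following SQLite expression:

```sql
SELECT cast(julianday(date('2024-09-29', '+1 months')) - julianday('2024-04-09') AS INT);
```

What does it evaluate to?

203

Adding +1 month to 2024-09-29 gives 2024-10-29.
21 days remain in April 2024 after the 9th (30 − 9).
May 2024: 31 days.
June 2024: 30 days.
July 2024: 31 days.
August 2024: 31 days.
September 2024: 30 days.
Then 29 days into October 2024.
Total: 21 + 31 + 30 + 31 + 31 + 30 + 29 = 203.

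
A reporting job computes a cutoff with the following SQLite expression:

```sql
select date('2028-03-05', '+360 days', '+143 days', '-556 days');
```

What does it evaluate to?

2028-01-12

Applying '+360 days' to 2028-03-05: counting 360 days forward gives 2029-02-28.
Applying '+143 days' to 2029-02-28: counting 143 days forward gives 2029-07-21.
Applying '-556 days' to 2029-07-21: counting 556 days back gives 2028-01-12.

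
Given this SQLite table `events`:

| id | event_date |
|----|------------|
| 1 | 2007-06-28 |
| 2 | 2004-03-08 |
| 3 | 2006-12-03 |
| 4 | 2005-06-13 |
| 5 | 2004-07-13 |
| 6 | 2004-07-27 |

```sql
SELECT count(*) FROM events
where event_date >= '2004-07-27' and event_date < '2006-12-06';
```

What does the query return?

3

Rows in [2004-07-27, 2006-12-06): 2006-12-03, 2005-06-13, 2004-07-27 → 3 rows.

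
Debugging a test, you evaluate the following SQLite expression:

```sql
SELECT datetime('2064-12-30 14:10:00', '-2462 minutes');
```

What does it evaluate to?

2064-12-28 21:08:00

2462 minutes = 41h 2m; -2462 minutes from 2064-12-30 14:10:00 is 2064-12-28 21:08:00 (crosses midnight).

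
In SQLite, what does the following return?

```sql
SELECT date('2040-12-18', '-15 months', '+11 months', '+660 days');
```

2042-06-09

Adding -15 months to 2040-12-18 gives 2039-09-18.
Adding +11 months to 2039-09-18 gives 2040-08-18.
Applying '+660 days' to 2040-08-18: counting 660 days forward gives 2042-06-09.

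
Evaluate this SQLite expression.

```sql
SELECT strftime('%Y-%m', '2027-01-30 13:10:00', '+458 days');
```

2028-05

First apply '+458 days': 2027-01-30 13:10:00 → 2028-05-02 13:10:00.
`%Y-%m` extracts the year-month: 2028-05.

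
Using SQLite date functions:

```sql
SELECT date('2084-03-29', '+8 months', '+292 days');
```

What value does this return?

Adding +8 months to 2084-03-29 gives 2084-11-29.
Applying '+292 days' to 2084-11-29: counting 292 days forward gives 2085-09-17.

2085-09-17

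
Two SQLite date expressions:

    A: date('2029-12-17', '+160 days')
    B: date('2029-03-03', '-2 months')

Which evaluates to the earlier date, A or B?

A = 2030-05-26.
B = 2029-01-03.
B is earlier.

B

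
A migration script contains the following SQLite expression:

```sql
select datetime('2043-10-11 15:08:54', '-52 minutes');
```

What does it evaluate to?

2043-10-11 14:16:54

-52 minutes from 2043-10-11 15:08:54 is 2043-10-11 14:16:54.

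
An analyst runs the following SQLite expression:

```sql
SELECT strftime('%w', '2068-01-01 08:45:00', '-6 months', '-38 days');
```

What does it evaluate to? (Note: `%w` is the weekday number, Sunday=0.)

First apply '-6 months', '-38 days': 2068-01-01 08:45:00 → 2067-05-24 08:45:00.
2067-05-24 is a Tuesday; with Sunday=0 that is 2.

2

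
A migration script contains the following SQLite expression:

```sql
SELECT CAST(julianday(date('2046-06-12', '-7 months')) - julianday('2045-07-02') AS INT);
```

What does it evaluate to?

Adding -7 months to 2046-06-12 gives 2045-11-12.
29 days remain in July 2045 after the 2nd (31 − 2).
August 2045: 31 days.
September 2045: 30 days.
October 2045: 31 days.
Then 12 days into November 2045.
Total: 29 + 31 + 30 + 31 + 12 = 133.

133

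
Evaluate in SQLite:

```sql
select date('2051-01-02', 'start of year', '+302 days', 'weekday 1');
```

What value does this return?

2051-10-30

`start of year` rewinds 2051-01-02 to 2051-01-01.
Applying '+302 days' to 2051-01-01: counting 302 days forward gives 2051-10-30.
`weekday 1` advances to the next Monday; 2051-10-30 is already a Monday, so it stays at 2051-10-30.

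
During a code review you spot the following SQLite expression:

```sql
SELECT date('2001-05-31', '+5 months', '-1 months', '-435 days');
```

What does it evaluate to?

Adding +5 months to 2001-05-31 gives 2001-10-31.
Adding -1 month to 2001-10-31 targets 2001-09-31. September 2001 has only 30 days, so SQLite normalizes the 1-day overflow forward to 2001-10-01.
Applying '-435 days' to 2001-10-01: counting 435 days back gives 2000-07-23.

2000-07-23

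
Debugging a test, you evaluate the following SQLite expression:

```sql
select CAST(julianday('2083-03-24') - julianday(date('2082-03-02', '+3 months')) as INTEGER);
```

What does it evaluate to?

295

Adding +3 months to 2082-03-02 gives 2082-06-02.
28 days remain in June 2082 after the 2nd (30 − 2).
Full months from July 2082 through February 2083 contribute their day counts.
Then 24 days into March 2083.
Total: 28 + 31 + 31 + 30 + 31 + 30 + 31 + 31 + 28 + 24 = 295.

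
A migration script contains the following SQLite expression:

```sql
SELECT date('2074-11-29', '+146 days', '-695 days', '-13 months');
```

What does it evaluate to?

Applying '+146 days' to 2074-11-29: counting 146 days forward gives 2075-04-24.
Applying '-695 days' to 2075-04-24: counting 695 days back gives 2073-05-29.
Adding -13 months to 2073-05-29 gives 2072-04-29.

2072-04-29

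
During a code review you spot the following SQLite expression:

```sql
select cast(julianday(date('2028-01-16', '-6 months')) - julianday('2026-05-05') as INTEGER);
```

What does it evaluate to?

437

Adding -6 months to 2028-01-16 gives 2027-07-16.
26 days remain in May 2026 after the 5th (31 − 5).
Full months from June 2026 through June 2027 contribute their day counts.
Then 16 days into July 2027.
Total: 26 + 30 + 31 + 31 + 30 + 31 + 30 + 31 + 31 + 28 + 31 + 30 + 31 + 30 + 16 = 437.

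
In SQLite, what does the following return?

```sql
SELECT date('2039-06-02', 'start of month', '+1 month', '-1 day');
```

2039-06-30

`start of month` rewinds 2039-06-02 to 2039-06-01.
Adding +1 month to 2039-06-01 gives 2039-07-01.
Going back 1 day from 2039-07-01 reaches 2039-06-30 (last day of June, 30 days).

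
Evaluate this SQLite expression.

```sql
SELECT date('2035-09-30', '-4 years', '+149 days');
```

2032-02-26

Adding -4 years to 2035-09-30 gives 2031-09-30.
Applying '+149 days' to 2031-09-30: counting 149 days forward gives 2032-02-26.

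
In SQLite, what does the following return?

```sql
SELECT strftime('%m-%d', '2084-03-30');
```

03-30

`%m-%d` extracts the month-day: 03-30.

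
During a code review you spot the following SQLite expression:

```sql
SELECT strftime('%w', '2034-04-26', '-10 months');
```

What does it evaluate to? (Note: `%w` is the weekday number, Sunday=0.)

First apply '-10 months': 2034-04-26 → 2033-06-26.
2033-06-26 is a Sunday; with Sunday=0 that is 0.

0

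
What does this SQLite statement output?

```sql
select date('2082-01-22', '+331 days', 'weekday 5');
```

Applying '+331 days' to 2082-01-22: counting 331 days forward gives 2082-12-19.
`weekday 5` advances to the next Friday; 2082-12-19 is a Saturday, so it moves forward to 2082-12-25.

2082-12-25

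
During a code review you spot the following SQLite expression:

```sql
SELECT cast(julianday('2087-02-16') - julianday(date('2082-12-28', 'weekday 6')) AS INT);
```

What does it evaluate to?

1506

`weekday 6` advances to the next Saturday; 2082-12-28 is a Monday, so it moves forward to 2083-01-02.
29 days remain in January 2083 after the 2nd (31 − 2).
Full months from February 2083 through January 2087 contribute their day counts.
Then 16 days into February 2087.
Total: 29 + 28 + 31 + 30 + 31 + 30 + 31 + 31 + 30 + 31 + 30 + 31 + 31 + 29 + 31 + 30 + 31 + 30 + 31 + 31 + 30 + 31 + 30 + 31 + 31 + 28 + 31 + 30 + 31 + 30 + 31 + 31 + 30 + 31 + 30 + 31 + 31 + 28 + 31 + 30 + 31 + 30 + 31 + 31 + 30 + 31 + 30 + 31 + 31 + 16 = 1506.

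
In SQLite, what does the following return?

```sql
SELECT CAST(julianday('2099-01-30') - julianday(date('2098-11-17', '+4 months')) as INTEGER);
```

-46

Adding +4 months to 2098-11-17 gives 2099-03-17.
1 day remains in January 2099 after the 30th (31 − 30).
February 2099: 28 days.
Then 17 days into March 2099.
Total: 1 + 28 + 17 = 46.
The subtraction is earlier − later, so the result is −46 → -46.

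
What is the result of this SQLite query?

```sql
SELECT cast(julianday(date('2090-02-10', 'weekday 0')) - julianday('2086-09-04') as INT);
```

`weekday 0` advances to the next Sunday; 2090-02-10 is a Friday, so it moves forward to 2090-02-12.
26 days remain in September 2086 after the 4th (30 − 4).
Full months from October 2086 through January 2090 contribute their day counts.
Then 12 days into February 2090.
Total: 26 + 31 + 30 + 31 + 31 + 28 + 31 + 30 + 31 + 30 + 31 + 31 + 30 + 31 + 30 + 31 + 31 + 29 + 31 + 30 + 31 + 30 + 31 + 31 + 30 + 31 + 30 + 31 + 31 + 28 + 31 + 30 + 31 + 30 + 31 + 31 + 30 + 31 + 30 + 31 + 31 + 12 = 1257.

1257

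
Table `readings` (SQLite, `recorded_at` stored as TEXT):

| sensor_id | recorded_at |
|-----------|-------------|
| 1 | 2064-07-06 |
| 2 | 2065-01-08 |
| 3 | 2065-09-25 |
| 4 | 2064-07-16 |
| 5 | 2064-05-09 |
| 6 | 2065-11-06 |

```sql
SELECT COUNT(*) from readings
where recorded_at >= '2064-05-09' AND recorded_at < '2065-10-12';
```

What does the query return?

5

Rows in [2064-05-09, 2065-10-12): 2064-07-06, 2065-01-08, 2065-09-25, 2064-07-16, 2064-05-09 → 5 rows.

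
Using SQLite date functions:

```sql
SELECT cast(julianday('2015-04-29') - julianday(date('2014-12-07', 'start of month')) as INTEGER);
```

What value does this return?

`start of month` rewinds 2014-12-07 to 2014-12-01.
30 days remain in December 2014 after the 1st (31 − 1).
January 2015: 31 days.
February 2015: 28 days.
March 2015: 31 days.
Then 29 days into April 2015.
Total: 30 + 31 + 28 + 31 + 29 = 149.

149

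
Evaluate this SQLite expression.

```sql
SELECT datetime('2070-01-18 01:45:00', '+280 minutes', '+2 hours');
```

2070-01-18 08:25:00

280 minutes = 4h 40m; +280 minutes from 2070-01-18 01:45:00 is 2070-01-18 06:25:00.
+2 hours from 2070-01-18 06:25:00 is 2070-01-18 08:25:00.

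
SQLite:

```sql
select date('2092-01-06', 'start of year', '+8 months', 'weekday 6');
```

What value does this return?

2092-09-06

`start of year` rewinds 2092-01-06 to 2092-01-01.
Adding +8 months to 2092-01-01 gives 2092-09-01.
`weekday 6` advances to the next Saturday; 2092-09-01 is a Monday, so it moves forward to 2092-09-06.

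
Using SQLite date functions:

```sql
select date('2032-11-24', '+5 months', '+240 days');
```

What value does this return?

Adding +5 months to 2032-11-24 gives 2033-04-24.
Applying '+240 days' to 2033-04-24: counting 240 days forward gives 2033-12-20.

2033-12-20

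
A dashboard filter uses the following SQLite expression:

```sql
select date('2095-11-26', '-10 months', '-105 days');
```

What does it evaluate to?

2094-10-13

Adding -10 months to 2095-11-26 gives 2095-01-26.
Applying '-105 days' to 2095-01-26: counting 105 days back gives 2094-10-13.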